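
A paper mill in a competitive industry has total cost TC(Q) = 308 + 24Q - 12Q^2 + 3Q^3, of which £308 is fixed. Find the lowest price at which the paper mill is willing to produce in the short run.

The firm shuts down when price falls below the minimum of average variable cost. AVC = VC/Q = 24 - 12Q + 3Q^2.
At the minimum of AVC, MC = AVC. MC = 24 - 24Q + 9Q^2; setting MC = AVC gives 6Q^2 - 12Q = 0, so Q = 2. min AVC = 12.
So the shutdown price is £12.

£12 per unit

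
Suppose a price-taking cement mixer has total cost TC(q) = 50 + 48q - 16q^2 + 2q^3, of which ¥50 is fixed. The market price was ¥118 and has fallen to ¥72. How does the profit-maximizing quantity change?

MC = 48 - 32q + 6q^2; the shutdown threshold is min AVC = ¥16 (at q = 4).
At P = ¥118 ≥ min AVC, set P = MC on the rising branch: q = 7.
At P = ¥72 ≥ min AVC, set P = MC: q = 6. The firm stays open but cuts output.

Output falls from 7 to 6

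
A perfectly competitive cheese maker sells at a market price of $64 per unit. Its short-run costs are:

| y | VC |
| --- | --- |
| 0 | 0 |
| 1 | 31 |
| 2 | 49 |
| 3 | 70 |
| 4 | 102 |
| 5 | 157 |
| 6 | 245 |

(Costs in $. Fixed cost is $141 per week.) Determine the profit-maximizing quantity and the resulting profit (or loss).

y = 5; profit = $22

Profit at each row (π = 64y − TC): y=0: -141; y=1: -108; y=2: -62; y=3: -19; y=4: 13; y=5: 22; y=6: -2.
Profit is maximized at y = 5. AVC there is 157/5 = $31.40 ≤ P, so producing beats shutting down (which would give -$141).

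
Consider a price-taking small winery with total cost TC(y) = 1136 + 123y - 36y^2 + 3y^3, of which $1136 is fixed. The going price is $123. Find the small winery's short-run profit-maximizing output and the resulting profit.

AVC = 123 - 36y + 3y^2; min AVC = $15 at y = 6. Since P = $123 ≥ min AVC, the firm produces.
With MC = 123 - 72y + 9y^2, P = MC on the upward-sloping part at y* = 8.
TR = 123·8 = 984. TC = 1136 + 216 = 1352. Profit = 984 − 1352 = -$368.
By producing, the firm covers all variable cost plus $768 of fixed cost; shutting down would lose the full $1136.

Profit = -$368 at y = 8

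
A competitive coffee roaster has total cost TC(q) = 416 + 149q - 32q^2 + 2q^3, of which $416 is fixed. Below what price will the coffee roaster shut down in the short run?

$21 per unit

The shutdown price is the minimum of AVC. VC = 149q - 32q^2 + 2q^3, so AVC = 149 - 32q + 2q^2.
dAVC/dq = -32 + 4q = 0 gives q = 8. min AVC = 149 - 32·8 + 2·8^2 = 21.
So the shutdown price is $21.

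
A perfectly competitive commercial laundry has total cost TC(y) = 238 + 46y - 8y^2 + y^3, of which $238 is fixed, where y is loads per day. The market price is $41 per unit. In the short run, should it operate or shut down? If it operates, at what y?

Strip out fixed cost: VC = 46y - 8y^2 + y^3. Then AVC = 46 - 8y + y^2 and MC = 46 - 16y + 3y^2.
The AVC parabola has its vertex at y = 8/2 = 4, where AVC = 46 - 8·4 + 4^2 = $30.
Because $41 ≥ $30, revenue can cover variable cost; the firm operates.
Solving P = MC: 5 - 16y + 3y^2 = 0 ⇒ y = 1/3 or 5. On the upward-sloping branch, y* = 5.
Check: AVC at y = 5 is $31 ≤ P, so revenue covers variable cost.
Profit = P·y − TC = 41·5 − 393 = -$188, a loss, but smaller than the $238 fixed cost the firm would lose by shutting down.

Produce at y = 5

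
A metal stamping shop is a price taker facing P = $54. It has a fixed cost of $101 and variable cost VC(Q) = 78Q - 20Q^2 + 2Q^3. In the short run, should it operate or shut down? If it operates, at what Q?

From TC, MC = TC'(Q) = 78 - 40Q + 6Q^2 and AVC = VC/Q = 78 - 20Q + 2Q^2.
The AVC parabola has its vertex at Q = 20/4 = 5, where AVC = 78 - 20·5 + 2·5^2 = $28.
Since P = $54 ≥ min AVC = $28, price covers variable cost and the firm should produce.
Solving P = MC: 24 - 40Q + 6Q^2 = 0 ⇒ Q = 2/3 or 6. On the upward-sloping branch, Q* = 6.
Check: AVC at Q = 6 is $30 ≤ P, so revenue covers variable cost.
Profit = P·Q − TC = 54·6 − 281 = $43.

Produce at Q = 6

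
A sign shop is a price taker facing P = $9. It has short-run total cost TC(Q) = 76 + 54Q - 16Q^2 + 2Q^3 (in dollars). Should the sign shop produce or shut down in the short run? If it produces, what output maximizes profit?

Shut down

Variable cost is VC = 54Q - 16Q^2 + 2Q^3, so AVC = VC/Q = 54 - 16Q + 2Q^2 and MC = dTC/dQ = 54 - 32Q + 6Q^2.
AVC is minimized where dAVC/dQ = -16 + 4Q = 0, at Q = 4; min AVC = 54 - 16·4 + 2·4^2 = $22.
P = $9 lies below min AVC = $22; no output level covers variable cost.
Shutting down limits the loss to fixed cost, $76.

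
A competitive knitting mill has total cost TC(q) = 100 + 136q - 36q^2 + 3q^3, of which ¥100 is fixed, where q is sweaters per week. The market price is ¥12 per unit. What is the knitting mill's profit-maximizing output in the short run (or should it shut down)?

Shut down

Strip out fixed cost: VC = 136q - 36q^2 + 3q^3. Then AVC = 136 - 36q + 3q^2 and MC = 136 - 72q + 9q^2.
AVC hits its minimum where MC = AVC, at q = 6, giving min AVC = 136 - 36·6 + 3·6^2 = ¥28.
With P < min AVC (¥12 < ¥28), every unit sold adds to the loss.
Best response: produce nothing and absorb the ¥100 fixed cost.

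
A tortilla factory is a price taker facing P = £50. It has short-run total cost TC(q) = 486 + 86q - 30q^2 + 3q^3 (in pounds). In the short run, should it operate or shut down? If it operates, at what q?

Produce at q = 6

Variable cost is VC = 86q - 30q^2 + 3q^3, so AVC = VC/q = 86 - 30q + 3q^2 and MC = dTC/dq = 86 - 60q + 9q^2.
AVC is minimized where dAVC/dq = -30 + 6q = 0, at q = 5; min AVC = 86 - 30·5 + 3·5^2 = £11.
Because £50 ≥ £11, revenue can cover variable cost; the firm operates.
Set P = MC: 50 = 86 - 60q + 9q^2 → 36 - 60q + 9q^2 = 0. The roots are q = 2/3 and q = 6; the profit-maximizing output is on the rising part of MC, so q* = 6.
Check: AVC at q = 6 is £14 ≤ P, so revenue covers variable cost.
Profit = P·q − TC = 50·6 − 570 = -£270, a loss, but smaller than the £486 fixed cost the firm would lose by shutting down.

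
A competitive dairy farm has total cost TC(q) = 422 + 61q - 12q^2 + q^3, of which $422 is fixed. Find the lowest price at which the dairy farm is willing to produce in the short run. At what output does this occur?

Short-run supply begins at min AVC. From VC = 61q - 12q^2 + q^3, AVC = 61 - 12q + q^2.
At the minimum of AVC, MC = AVC. MC = 61 - 24q + 3q^2; setting MC = AVC gives 2q^2 - 12q = 0, so q = 6. min AVC = 25.
The firm shuts down for any P below $25.

$25 per unit, at q = 6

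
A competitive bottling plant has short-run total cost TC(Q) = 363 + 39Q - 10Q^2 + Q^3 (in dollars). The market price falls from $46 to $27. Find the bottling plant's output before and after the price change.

Output falls from 7 to 6

AVC = 39 - 10Q + Q^2, minimized at Q = 5 where min AVC = $14. MC = 39 - 20Q + 3Q^2.
At P = $46 ≥ min AVC, set P = MC on the rising branch: Q = 7.
At P = $27 ≥ min AVC, set P = MC: Q = 6. The firm stays open but cuts output.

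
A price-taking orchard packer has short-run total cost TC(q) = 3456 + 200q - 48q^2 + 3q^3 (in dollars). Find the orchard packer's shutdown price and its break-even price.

Shutdown price = $8; break-even price = $344

Shutdown price = min AVC. AVC = 200 - 48q + 3q^2, with vertex at q = 8 and minimum $8.
ATC = 3456/q + 200 - 48q + 3q^2. Setting dATC/dq = −3456/q^2 − 48 + 6q = 0 gives q = 12 (since 6·12^3 − 48·12^2 = 3456).
min ATC = 3456/12 + 200 − 48·12 + 3·12^2 = $344. That is the break-even price.
For $8 ≤ P < $344 the firm produces at a loss; below $8 it shuts down.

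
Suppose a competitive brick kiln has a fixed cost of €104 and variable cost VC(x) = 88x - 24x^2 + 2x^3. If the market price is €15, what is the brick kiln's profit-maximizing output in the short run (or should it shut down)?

From TC, MC = TC'(x) = 88 - 48x + 6x^2 and AVC = VC/x = 88 - 24x + 2x^2.
AVC hits its minimum where MC = AVC, at x = 6, giving min AVC = 88 - 24·6 + 2·6^2 = €16.
Since P = €15 < min AVC = €16, price fails to cover variable cost at any output.
The firm minimizes its loss by shutting down and losing only its fixed cost of €104.

Shut down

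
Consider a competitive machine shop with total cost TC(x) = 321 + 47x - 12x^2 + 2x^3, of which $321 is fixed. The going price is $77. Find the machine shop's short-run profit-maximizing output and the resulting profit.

Profit = -$121 at x = 5

AVC = 47 - 12x + 2x^2; min AVC = $29 at x = 3. Since P = $77 ≥ min AVC, the firm produces.
With MC = 47 - 24x + 6x^2, P = MC on the upward-sloping part at x* = 5.
TR = 77·5 = 385. TC = 321 + 185 = 506. Profit = 385 − 506 = -$121.
By producing, the firm covers all variable cost plus $200 of fixed cost; shutting down would lose the full $321.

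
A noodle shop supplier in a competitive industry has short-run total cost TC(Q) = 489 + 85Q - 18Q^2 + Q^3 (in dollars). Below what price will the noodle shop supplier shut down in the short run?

$4 per unit

The shutdown price is the minimum of AVC. VC = 85Q - 18Q^2 + Q^3, so AVC = 85 - 18Q + Q^2.
At the minimum of AVC, MC = AVC. MC = 85 - 36Q + 3Q^2; setting MC = AVC gives 2Q^2 - 18Q = 0, so Q = 9. min AVC = 4.
The firm shuts down for any P below $4.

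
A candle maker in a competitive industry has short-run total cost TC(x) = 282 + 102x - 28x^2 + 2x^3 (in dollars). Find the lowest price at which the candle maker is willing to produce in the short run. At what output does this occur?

The firm shuts down when price falls below the minimum of average variable cost. AVC = VC/x = 102 - 28x + 2x^2.
At the minimum of AVC, MC = AVC. MC = 102 - 56x + 6x^2; setting MC = AVC gives 4x^2 - 28x = 0, so x = 7. min AVC = 4.
So the shutdown price is $4.

$4 per unit, at x = 7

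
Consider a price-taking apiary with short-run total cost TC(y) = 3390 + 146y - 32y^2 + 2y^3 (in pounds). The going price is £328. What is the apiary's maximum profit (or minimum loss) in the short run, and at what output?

Profit = -£10 at y = 13

AVC = 146 - 32y + 2y^2 has its minimum £18 at y = 8; price £328 clears that bar, so the firm operates.
With MC = 146 - 64y + 6y^2, P = MC on the upward-sloping part at y* = 13.
TR = 328·13 = 4264. TC = 3390 + 884 = 4274. Profit = 4264 − 4274 = -£10.
Shutting down would mean losing the fixed cost of £3390, so operating at a loss of £10 is better by £3380.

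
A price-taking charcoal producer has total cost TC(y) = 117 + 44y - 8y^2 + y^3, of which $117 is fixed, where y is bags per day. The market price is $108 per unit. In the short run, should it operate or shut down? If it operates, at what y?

Produce at y = 8

Variable cost is VC = 44y - 8y^2 + y^3, so AVC = VC/y = 44 - 8y + y^2 and MC = dTC/dy = 44 - 16y + 3y^2.
AVC is minimized where dAVC/dy = -8 + 2y = 0, at y = 4; min AVC = 44 - 8·4 + 4^2 = $28.
Since P = $108 ≥ min AVC = $28, price covers variable cost and the firm should produce.
P = MC gives -64 - 16y + 3y^2 = 0, with roots -8/3 and 8. Take the larger (rising MC): y* = 8.
Check: AVC at y = 8 is $44 ≤ P, so revenue covers variable cost.
Profit = P·y − TC = 108·8 − 469 = $395.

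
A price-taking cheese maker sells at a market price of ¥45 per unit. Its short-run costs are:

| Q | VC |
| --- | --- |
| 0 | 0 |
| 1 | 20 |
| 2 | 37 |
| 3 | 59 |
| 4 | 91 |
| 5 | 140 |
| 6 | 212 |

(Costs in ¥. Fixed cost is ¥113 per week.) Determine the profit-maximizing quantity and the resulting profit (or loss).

Tabulate TR − TC: Q=0: -113; Q=1: -88; Q=2: -60; Q=3: -37; Q=4: -24; Q=5: -28; Q=6: -55.
Profit is maximized at Q = 4. AVC there is 91/4 = ¥22.75 ≤ P, so producing beats shutting down (which would give -¥113).

Q = 4; profit = -¥24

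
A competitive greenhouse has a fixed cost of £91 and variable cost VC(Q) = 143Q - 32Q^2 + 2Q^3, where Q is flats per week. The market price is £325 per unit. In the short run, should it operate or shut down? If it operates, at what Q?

Strip out fixed cost: VC = 143Q - 32Q^2 + 2Q^3. Then AVC = 143 - 32Q + 2Q^2 and MC = 143 - 64Q + 6Q^2.
The AVC parabola has its vertex at Q = 32/4 = 8, where AVC = 143 - 32·8 + 2·8^2 = £15.
Because £325 ≥ £15, revenue can cover variable cost; the firm operates.
Set P = MC: 325 = 143 - 64Q + 6Q^2 → -182 - 64Q + 6Q^2 = 0. The roots are Q = -7/3 and Q = 13; the profit-maximizing output is on the rising part of MC, so Q* = 13.
Check: AVC at Q = 13 is £65 ≤ P, so revenue covers variable cost.
Profit = P·Q − TC = 325·13 − 936 = £3289.

Produce at Q = 13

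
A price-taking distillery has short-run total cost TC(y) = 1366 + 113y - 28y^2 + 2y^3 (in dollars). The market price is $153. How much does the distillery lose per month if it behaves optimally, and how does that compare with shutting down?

Profit = -$166 at y = 10

AVC = 113 - 28y + 2y^2 has its minimum $15 at y = 7; price $153 clears that bar, so the firm operates.
MC = 113 - 56y + 6y^2. Setting P = MC and taking the root on the rising branch gives y* = 10.
TR = 153·10 = 1530. TC = 1366 + 330 = 1696. Profit = 1530 − 1696 = -$166.
By producing, the firm covers all variable cost plus $1200 of fixed cost; shutting down would lose the full $1366.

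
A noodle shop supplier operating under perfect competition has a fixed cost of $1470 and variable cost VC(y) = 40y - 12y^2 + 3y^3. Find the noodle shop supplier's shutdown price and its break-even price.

Shutdown price = $28; break-even price = $313

AVC = 40 - 12y + 3y^2; minimized at y = 2, giving min AVC = $28. That is the shutdown price.
ATC = 1470/y + 40 - 12y + 3y^2. Setting dATC/dy = −1470/y^2 − 12 + 6y = 0 gives y = 7 (since 6·7^3 − 12·7^2 = 1470).
min ATC = 1470/7 + 40 − 12·7 + 3·7^2 = $313. That is the break-even price.
For $28 ≤ P < $313 the firm produces at a loss; below $28 it shuts down.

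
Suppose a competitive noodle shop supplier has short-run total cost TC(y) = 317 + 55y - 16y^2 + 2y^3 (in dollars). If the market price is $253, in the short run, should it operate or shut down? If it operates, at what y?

Produce at y = 9

Strip out fixed cost: VC = 55y - 16y^2 + 2y^3. Then AVC = 55 - 16y + 2y^2 and MC = 55 - 32y + 6y^2.
AVC hits its minimum where MC = AVC, at y = 4, giving min AVC = 55 - 16·4 + 2·4^2 = $23.
Since P = $253 ≥ min AVC = $23, price covers variable cost and the firm should produce.
Set P = MC: 253 = 55 - 32y + 6y^2 → -198 - 32y + 6y^2 = 0. The roots are y = -11/3 and y = 9; the profit-maximizing output is on the rising part of MC, so y* = 9.
Check: AVC at y = 9 is $73 ≤ P, so revenue covers variable cost.
Profit = P·y − TC = 253·9 − 974 = $1303.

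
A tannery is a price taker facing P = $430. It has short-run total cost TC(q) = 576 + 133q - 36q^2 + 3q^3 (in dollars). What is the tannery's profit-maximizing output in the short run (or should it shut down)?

Produce at q = 11

From TC, MC = TC'(q) = 133 - 72q + 9q^2 and AVC = VC/q = 133 - 36q + 3q^2.
AVC hits its minimum where MC = AVC, at q = 6, giving min AVC = 133 - 36·6 + 3·6^2 = $25.
Because $430 ≥ $25, revenue can cover variable cost; the firm operates.
Set P = MC: 430 = 133 - 72q + 9q^2 → -297 - 72q + 9q^2 = 0. The roots are q = -3 and q = 11; the profit-maximizing output is on the rising part of MC, so q* = 11.
Check: AVC at q = 11 is $100 ≤ P, so revenue covers variable cost.
Profit = P·q − TC = 430·11 − 1676 = $3054.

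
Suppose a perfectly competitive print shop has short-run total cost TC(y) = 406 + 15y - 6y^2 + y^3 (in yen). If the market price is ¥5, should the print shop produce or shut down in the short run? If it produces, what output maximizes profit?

Variable cost is VC = 15y - 6y^2 + y^3, so AVC = VC/y = 15 - 6y + y^2 and MC = dTC/dy = 15 - 12y + 3y^2.
The AVC parabola has its vertex at y = 6/2 = 3, where AVC = 15 - 6·3 + 3^2 = ¥6.
Since P = ¥5 < min AVC = ¥6, price fails to cover variable cost at any output.
Shutting down limits the loss to fixed cost, ¥406.

Shut down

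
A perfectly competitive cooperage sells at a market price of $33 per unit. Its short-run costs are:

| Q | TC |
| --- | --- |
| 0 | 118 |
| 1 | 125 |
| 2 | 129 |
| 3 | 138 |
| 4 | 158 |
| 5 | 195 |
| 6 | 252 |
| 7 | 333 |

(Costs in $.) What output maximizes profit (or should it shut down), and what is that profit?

Q = 4; profit = -$26

Compute π = P·Q − TC at each output: Q=0: -118; Q=1: -92; Q=2: -63; Q=3: -39; Q=4: -26; Q=5: -30; Q=6: -54; Q=7: -102.
Profit is maximized at Q = 4. AVC there is 40/4 = $10 ≤ P, so producing beats shutting down (which would give -$118).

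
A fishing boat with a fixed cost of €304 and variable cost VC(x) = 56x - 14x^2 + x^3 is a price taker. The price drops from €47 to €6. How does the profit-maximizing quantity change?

Output falls from 9 to 0 (the firm shuts down)

AVC = 56 - 14x + x^2, minimized at x = 7 where min AVC = €7. MC = 56 - 28x + 3x^2.
At P = €47 ≥ min AVC, set P = MC on the rising branch: x = 9.
At P = €6 < min AVC = €7, price no longer covers variable cost at any output, so the firm shuts down: x = 0.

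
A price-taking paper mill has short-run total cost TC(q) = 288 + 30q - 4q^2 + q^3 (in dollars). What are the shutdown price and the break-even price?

Shutdown price = min AVC. AVC = 30 - 4q + q^2, with vertex at q = 2 and minimum $26.
ATC = 288/q + 30 - 4q + q^2. Setting dATC/dq = −288/q^2 − 4 + 2q = 0 gives q = 6 (since 2·6^3 − 4·6^2 = 288).
min ATC = 288/6 + 30 − 4·6 + 6^2 = $90. That is the break-even price.
For $26 ≤ P < $90 the firm produces at a loss; below $26 it shuts down.

Shutdown price = $26; break-even price = $90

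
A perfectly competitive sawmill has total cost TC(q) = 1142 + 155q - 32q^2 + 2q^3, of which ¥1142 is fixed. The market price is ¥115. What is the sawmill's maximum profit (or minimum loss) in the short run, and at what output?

AVC = 155 - 32q + 2q^2 has its minimum ¥27 at q = 8; price ¥115 clears that bar, so the firm operates.
MC = 155 - 64q + 6q^2. Setting P = MC and taking the root on the rising branch gives q* = 10.
TR = 115·10 = 1150. TC = 1142 + 350 = 1492. Profit = 1150 − 1492 = -¥342.
Shutting down would mean losing the fixed cost of ¥1142, so operating at a loss of ¥342 is better by ¥800.

Profit = -¥342 at q = 10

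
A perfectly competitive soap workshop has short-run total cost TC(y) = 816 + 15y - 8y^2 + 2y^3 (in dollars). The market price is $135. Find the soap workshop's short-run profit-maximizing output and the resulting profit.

AVC = 15 - 8y + 2y^2 has its minimum $7 at y = 2; price $135 clears that bar, so the firm operates.
MC = 15 - 16y + 6y^2. Setting P = MC and taking the root on the rising branch gives y* = 6.
TR = 135·6 = 810. TC = 816 + 234 = 1050. Profit = 810 − 1050 = -$240.
That loss of $240 beats the $816 the firm would lose by shutting down; producing recovers $576 of fixed cost.

Profit = -$240 at y = 6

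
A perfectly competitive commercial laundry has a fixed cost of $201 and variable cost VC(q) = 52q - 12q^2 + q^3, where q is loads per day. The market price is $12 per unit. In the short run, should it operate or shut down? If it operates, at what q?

From TC, MC = TC'(q) = 52 - 24q + 3q^2 and AVC = VC/q = 52 - 12q + q^2.
AVC is minimized where dAVC/dq = -12 + 2q = 0, at q = 6; min AVC = 52 - 12·6 + 6^2 = $16.
With P < min AVC ($12 < $16), every unit sold adds to the loss.
Best response: produce nothing and absorb the $201 fixed cost.

Shut down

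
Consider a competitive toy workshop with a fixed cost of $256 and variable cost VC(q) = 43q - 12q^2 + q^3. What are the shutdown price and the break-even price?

Shutdown price = $7; break-even price = $43

Shutdown price = min AVC. AVC = 43 - 12q + q^2, with vertex at q = 6 and minimum $7.
ATC = 256/q + 43 - 12q + q^2. Setting dATC/dq = −256/q^2 − 12 + 2q = 0 gives q = 8 (since 2·8^3 − 12·8^2 = 256).
min ATC = 256/8 + 43 − 12·8 + 8^2 = $43. That is the break-even price.
Between these two prices the firm operates at a loss; above $43 it earns a profit.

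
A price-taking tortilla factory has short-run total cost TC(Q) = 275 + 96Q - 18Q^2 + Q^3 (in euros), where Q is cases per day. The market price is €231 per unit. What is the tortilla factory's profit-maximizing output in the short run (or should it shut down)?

Produce at Q = 15

Variable cost is VC = 96Q - 18Q^2 + Q^3, so AVC = VC/Q = 96 - 18Q + Q^2 and MC = dTC/dQ = 96 - 36Q + 3Q^2.
AVC hits its minimum where MC = AVC, at Q = 9, giving min AVC = 96 - 18·9 + 9^2 = €15.
Because €231 ≥ €15, revenue can cover variable cost; the firm operates.
P = MC gives -135 - 36Q + 3Q^2 = 0, with roots -3 and 15. Take the larger (rising MC): Q* = 15.
Check: AVC at Q = 15 is €51 ≤ P, so revenue covers variable cost.
Profit = P·Q − TC = 231·15 − 1040 = €2425.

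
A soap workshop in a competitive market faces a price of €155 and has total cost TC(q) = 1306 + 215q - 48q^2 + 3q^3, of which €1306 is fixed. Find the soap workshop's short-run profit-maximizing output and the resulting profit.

AVC = 215 - 48q + 3q^2; min AVC = €23 at q = 8. Since P = €155 ≥ min AVC, the firm produces.
MC = 215 - 96q + 9q^2. Setting P = MC and taking the root on the rising branch gives q* = 10.
TR = 155·10 = 1550. TC = 1306 + 350 = 1656. Profit = 1550 − 1656 = -€106.
By producing, the firm covers all variable cost plus €1200 of fixed cost; shutting down would lose the full €1306.

Profit = -€106 at q = 10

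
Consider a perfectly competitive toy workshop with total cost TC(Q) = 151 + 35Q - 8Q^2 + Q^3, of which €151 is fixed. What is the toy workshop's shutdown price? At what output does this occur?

The shutdown price is the minimum of AVC. VC = 35Q - 8Q^2 + Q^3, so AVC = 35 - 8Q + Q^2.
dAVC/dQ = -8 + 2Q = 0 gives Q = 4. min AVC = 35 - 8·4 + 4^2 = 19.
So the shutdown price is €19.

€19 per unit, at Q = 4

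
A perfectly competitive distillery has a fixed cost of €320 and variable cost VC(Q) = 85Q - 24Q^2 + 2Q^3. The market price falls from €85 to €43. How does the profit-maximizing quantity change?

AVC = 85 - 24Q + 2Q^2, minimized at Q = 6 where min AVC = €13. MC = 85 - 48Q + 6Q^2.
At P = €85 ≥ min AVC, set P = MC on the rising branch: Q = 8.
At P = €43 ≥ min AVC, set P = MC: Q = 7. The firm stays open but cuts output.

Output falls from 8 to 7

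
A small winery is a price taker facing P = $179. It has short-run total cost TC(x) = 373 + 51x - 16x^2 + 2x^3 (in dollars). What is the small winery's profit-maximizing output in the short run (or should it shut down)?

Produce at x = 8

Variable cost is VC = 51x - 16x^2 + 2x^3, so AVC = VC/x = 51 - 16x + 2x^2 and MC = dTC/dx = 51 - 32x + 6x^2.
AVC hits its minimum where MC = AVC, at x = 4, giving min AVC = 51 - 16·4 + 2·4^2 = $19.
Because $179 ≥ $19, revenue can cover variable cost; the firm operates.
Solving P = MC: -128 - 32x + 6x^2 = 0 ⇒ x = -8/3 or 8. On the upward-sloping branch, x* = 8.
Check: AVC at x = 8 is $51 ≤ P, so revenue covers variable cost.
Profit = P·x − TC = 179·8 − 781 = $651.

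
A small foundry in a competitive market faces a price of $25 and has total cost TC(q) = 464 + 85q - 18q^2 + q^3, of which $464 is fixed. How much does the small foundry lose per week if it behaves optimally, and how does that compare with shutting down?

Profit = -$264 at q = 10

AVC = 85 - 18q + q^2 has its minimum $4 at q = 9; price $25 clears that bar, so the firm operates.
With MC = 85 - 36q + 3q^2, P = MC on the upward-sloping part at q* = 10.
TR = 25·10 = 250. TC = 464 + 50 = 514. Profit = 250 − 514 = -$264.
That loss of $264 beats the $464 the firm would lose by shutting down; producing recovers $200 of fixed cost.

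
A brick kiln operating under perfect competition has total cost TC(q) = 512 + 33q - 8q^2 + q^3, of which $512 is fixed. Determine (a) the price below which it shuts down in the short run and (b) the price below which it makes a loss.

Shutdown price = $17; break-even price = $97

Shutdown price = min AVC. AVC = 33 - 8q + q^2, with vertex at q = 4 and minimum $17.
ATC = 512/q + 33 - 8q + q^2. Setting dATC/dq = −512/q^2 − 8 + 2q = 0 gives q = 8 (since 2·8^3 − 8·8^2 = 512).
min ATC = 512/8 + 33 − 8·8 + 8^2 = $97. That is the break-even price.
Between these two prices the firm operates at a loss; above $97 it earns a profit.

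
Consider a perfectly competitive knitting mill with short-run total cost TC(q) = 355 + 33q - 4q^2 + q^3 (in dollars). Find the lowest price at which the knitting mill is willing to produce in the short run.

$29 per unit

Short-run supply begins at min AVC. From VC = 33q - 4q^2 + q^3, AVC = 33 - 4q + q^2.
At the minimum of AVC, MC = AVC. MC = 33 - 8q + 3q^2; setting MC = AVC gives 2q^2 - 4q = 0, so q = 2. min AVC = 29.
For P < $29 the firm produces nothing.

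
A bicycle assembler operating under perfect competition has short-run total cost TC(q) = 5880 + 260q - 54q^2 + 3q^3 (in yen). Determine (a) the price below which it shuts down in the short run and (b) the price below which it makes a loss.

Shutdown price = ¥17; break-even price = ¥512

Shutdown price = min AVC. AVC = 260 - 54q + 3q^2, with vertex at q = 9 and minimum ¥17.
ATC = 5880/q + 260 - 54q + 3q^2. Setting dATC/dq = −5880/q^2 − 54 + 6q = 0 gives q = 14 (since 6·14^3 − 54·14^2 = 5880).
min ATC = 5880/14 + 260 − 54·14 + 3·14^2 = ¥512. That is the break-even price.
Between these two prices the firm operates at a loss; above ¥512 it earns a profit.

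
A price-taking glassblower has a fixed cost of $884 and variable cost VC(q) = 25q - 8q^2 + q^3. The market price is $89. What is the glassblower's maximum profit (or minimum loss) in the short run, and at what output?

Profit = -$372 at q = 8

AVC = 25 - 8q + q^2 has its minimum $9 at q = 4; price $89 clears that bar, so the firm operates.
MC = 25 - 16q + 3q^2. Setting P = MC and taking the root on the rising branch gives q* = 8.
TR = 89·8 = 712. TC = 884 + 200 = 1084. Profit = 712 − 1084 = -$372.
By producing, the firm covers all variable cost plus $512 of fixed cost; shutting down would lose the full $884.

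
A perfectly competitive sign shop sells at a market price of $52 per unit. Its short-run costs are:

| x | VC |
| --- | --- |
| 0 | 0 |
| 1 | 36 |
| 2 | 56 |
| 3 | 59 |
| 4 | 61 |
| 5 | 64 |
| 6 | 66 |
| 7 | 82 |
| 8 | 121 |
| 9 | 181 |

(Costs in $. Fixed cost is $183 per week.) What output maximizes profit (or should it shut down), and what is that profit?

x = 8; profit = $112

Profit at each row (π = 52x − TC): x=0: -183; x=1: -167; x=2: -135; x=3: -86; x=4: -36; x=5: 13; x=6: 63; x=7: 99; x=8: 112; x=9: 104.
Profit is maximized at x = 8. AVC there is 121/8 = $15.12 ≤ P, so producing beats shutting down (which would give -$183).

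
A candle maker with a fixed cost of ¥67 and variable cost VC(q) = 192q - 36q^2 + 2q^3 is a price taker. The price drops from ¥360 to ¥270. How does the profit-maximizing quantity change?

MC = 192 - 72q + 6q^2; the shutdown threshold is min AVC = ¥30 (at q = 9).
At P = ¥360 ≥ min AVC, set P = MC on the rising branch: q = 14.
At P = ¥270 ≥ min AVC, set P = MC: q = 13. The firm stays open but cuts output.

Output falls from 14 to 13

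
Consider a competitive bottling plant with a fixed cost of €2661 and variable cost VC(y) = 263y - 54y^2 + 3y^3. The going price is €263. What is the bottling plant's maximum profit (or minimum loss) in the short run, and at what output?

AVC = 263 - 54y + 3y^2; min AVC = €20 at y = 9. Since P = €263 ≥ min AVC, the firm produces.
MC = 263 - 108y + 9y^2. Setting P = MC and taking the root on the rising branch gives y* = 12.
TR = 263·12 = 3156. TC = 2661 + 564 = 3225. Profit = 3156 − 3225 = -€69.
Shutting down would mean losing the fixed cost of €2661, so operating at a loss of €69 is better by €2592.

Profit = -€69 at y = 12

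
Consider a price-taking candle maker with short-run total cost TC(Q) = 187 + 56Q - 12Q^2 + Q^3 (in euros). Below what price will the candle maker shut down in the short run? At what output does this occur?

Short-run supply begins at min AVC. From VC = 56Q - 12Q^2 + Q^3, AVC = 56 - 12Q + Q^2.
At the minimum of AVC, MC = AVC. MC = 56 - 24Q + 3Q^2; setting MC = AVC gives 2Q^2 - 12Q = 0, so Q = 6. min AVC = 20.
So the shutdown price is €20.

€20 per unit, at Q = 6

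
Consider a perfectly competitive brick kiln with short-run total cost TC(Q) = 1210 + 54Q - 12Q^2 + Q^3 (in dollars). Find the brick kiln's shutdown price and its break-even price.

Shutdown price = $18; break-even price = $153

AVC = 54 - 12Q + Q^2; minimized at Q = 6, giving min AVC = $18. That is the shutdown price.
ATC = 1210/Q + 54 - 12Q + Q^2. Setting dATC/dQ = −1210/Q^2 − 12 + 2Q = 0 gives Q = 11 (since 2·11^3 − 12·11^2 = 1210).
min ATC = 1210/11 + 54 − 12·11 + 11^2 = $153. That is the break-even price.
For $18 ≤ P < $153 the firm produces at a loss; below $18 it shuts down.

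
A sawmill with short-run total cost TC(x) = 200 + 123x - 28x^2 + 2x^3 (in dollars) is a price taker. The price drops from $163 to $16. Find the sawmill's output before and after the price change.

Output falls from 10 to 0 (the firm shuts down)

MC = 123 - 56x + 6x^2; the shutdown threshold is min AVC = $25 (at x = 7).
At P = $163 ≥ min AVC, set P = MC on the rising branch: x = 10.
At P = $16 < min AVC = $25, price no longer covers variable cost at any output, so the firm shuts down: x = 0.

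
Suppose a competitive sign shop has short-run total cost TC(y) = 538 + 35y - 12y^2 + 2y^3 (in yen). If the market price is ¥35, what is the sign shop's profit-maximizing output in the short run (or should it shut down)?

From TC, MC = TC'(y) = 35 - 24y + 6y^2 and AVC = VC/y = 35 - 12y + 2y^2.
AVC hits its minimum where MC = AVC, at y = 3, giving min AVC = 35 - 12·3 + 2·3^2 = ¥17.
P = ¥35 exceeds min AVC = ¥17, so the firm stays open.
Set P = MC: 35 = 35 - 24y + 6y^2 → -24y + 6y^2 = 0. The roots are y = 0 and y = 4; the profit-maximizing output is on the rising part of MC, so y* = 4.
Check: AVC at y = 4 is ¥19 ≤ P, so revenue covers variable cost.
Profit = P·y − TC = 35·4 − 614 = -¥474, a loss, but smaller than the ¥538 fixed cost the firm would lose by shutting down.

Produce at y = 4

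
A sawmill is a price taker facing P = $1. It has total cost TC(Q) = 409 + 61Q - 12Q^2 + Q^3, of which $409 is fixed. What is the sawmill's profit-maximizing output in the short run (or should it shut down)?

From TC, MC = TC'(Q) = 61 - 24Q + 3Q^2 and AVC = VC/Q = 61 - 12Q + Q^2.
AVC is minimized where dAVC/dQ = -12 + 2Q = 0, at Q = 6; min AVC = 61 - 12·6 + 6^2 = $25.
Since P = $1 < min AVC = $25, price fails to cover variable cost at any output.
Best response: produce nothing and absorb the $409 fixed cost.

Shut down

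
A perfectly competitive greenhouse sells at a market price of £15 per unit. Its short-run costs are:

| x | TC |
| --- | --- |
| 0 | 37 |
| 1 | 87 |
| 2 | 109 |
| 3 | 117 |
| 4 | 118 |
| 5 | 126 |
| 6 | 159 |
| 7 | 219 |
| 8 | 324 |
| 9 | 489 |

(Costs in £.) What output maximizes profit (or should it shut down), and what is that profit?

Tabulate TR − TC: x=0: -37; x=1: -72; x=2: -79; x=3: -72; x=4: -58; x=5: -51; x=6: -69; x=7: -114; x=8: -204; x=9: -354.
Profit is highest at x = 0. Equivalently, the lowest AVC in the table is 89/5 ≈ £17.80 at x = 5, and P = £15 falls below it — price never covers variable cost, so the firm shuts down and loses only its fixed cost.

x = 0 (shut down); profit = -£37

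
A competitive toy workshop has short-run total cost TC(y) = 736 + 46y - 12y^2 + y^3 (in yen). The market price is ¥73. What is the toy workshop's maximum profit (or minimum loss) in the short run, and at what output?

Profit = -¥250 at y = 9

AVC = 46 - 12y + y^2; min AVC = ¥10 at y = 6. Since P = ¥73 ≥ min AVC, the firm produces.
With MC = 46 - 24y + 3y^2, P = MC on the upward-sloping part at y* = 9.
TR = 73·9 = 657. TC = 736 + 171 = 907. Profit = 657 − 907 = -¥250.
That loss of ¥250 beats the ¥736 the firm would lose by shutting down; producing recovers ¥486 of fixed cost.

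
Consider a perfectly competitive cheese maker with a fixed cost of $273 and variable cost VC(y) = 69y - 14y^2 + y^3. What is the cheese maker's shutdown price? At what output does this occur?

$20 per unit, at y = 7

Short-run supply begins at min AVC. From VC = 69y - 14y^2 + y^3, AVC = 69 - 14y + y^2.
dAVC/dy = -14 + 2y = 0 gives y = 7. min AVC = 69 - 14·7 + 7^2 = 20.
So the shutdown price is $20.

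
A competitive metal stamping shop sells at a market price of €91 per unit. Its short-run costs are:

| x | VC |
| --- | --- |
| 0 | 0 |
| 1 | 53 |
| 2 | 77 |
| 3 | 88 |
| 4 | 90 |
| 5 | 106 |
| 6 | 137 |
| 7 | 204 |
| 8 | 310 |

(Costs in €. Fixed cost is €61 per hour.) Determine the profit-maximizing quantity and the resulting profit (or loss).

x = 7; profit = €372

Profit at each row (π = 91x − TC): x=0: -61; x=1: -23; x=2: 44; x=3: 124; x=4: 213; x=5: 288; x=6: 348; x=7: 372; x=8: 357.
Profit is maximized at x = 7. AVC there is 204/7 = €29.14 ≤ P, so producing beats shutting down (which would give -€61).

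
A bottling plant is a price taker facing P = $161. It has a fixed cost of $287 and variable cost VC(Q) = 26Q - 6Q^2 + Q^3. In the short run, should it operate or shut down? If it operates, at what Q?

Produce at Q = 9

From TC, MC = TC'(Q) = 26 - 12Q + 3Q^2 and AVC = VC/Q = 26 - 6Q + Q^2.
The AVC parabola has its vertex at Q = 6/2 = 3, where AVC = 26 - 6·3 + 3^2 = $17.
Since P = $161 ≥ min AVC = $17, price covers variable cost and the firm should produce.
Solving P = MC: -135 - 12Q + 3Q^2 = 0 ⇒ Q = -5 or 9. On the upward-sloping branch, Q* = 9.
Check: AVC at Q = 9 is $53 ≤ P, so revenue covers variable cost.
Profit = P·Q − TC = 161·9 − 764 = $685.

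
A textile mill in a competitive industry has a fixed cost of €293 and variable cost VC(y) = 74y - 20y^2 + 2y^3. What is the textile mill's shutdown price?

€24 per unit

The shutdown price is the minimum of AVC. VC = 74y - 20y^2 + 2y^3, so AVC = 74 - 20y + 2y^2.
dAVC/dy = -20 + 4y = 0 gives y = 5. min AVC = 74 - 20·5 + 2·5^2 = 24.
The firm shuts down for any P below €24.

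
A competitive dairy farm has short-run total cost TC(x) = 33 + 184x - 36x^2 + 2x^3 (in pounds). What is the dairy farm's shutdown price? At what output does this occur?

The shutdown price is the minimum of AVC. VC = 184x - 36x^2 + 2x^3, so AVC = 184 - 36x + 2x^2.
At the minimum of AVC, MC = AVC. MC = 184 - 72x + 6x^2; setting MC = AVC gives 4x^2 - 36x = 0, so x = 9. min AVC = 22.
So the shutdown price is £22.

£22 per unit, at x = 9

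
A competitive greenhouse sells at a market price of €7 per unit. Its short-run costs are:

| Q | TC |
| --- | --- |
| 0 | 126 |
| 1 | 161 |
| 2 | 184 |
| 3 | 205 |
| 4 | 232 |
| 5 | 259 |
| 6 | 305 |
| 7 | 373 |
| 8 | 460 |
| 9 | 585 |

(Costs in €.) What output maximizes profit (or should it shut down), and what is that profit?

Tabulate TR − TC: Q=0: -126; Q=1: -154; Q=2: -170; Q=3: -184; Q=4: -204; Q=5: -224; Q=6: -263; Q=7: -324; Q=8: -404; Q=9: -522.
Profit is highest at Q = 0. Equivalently, the lowest AVC in the table is 79/3 ≈ €26.33 at Q = 3, and P = €7 falls below it — price never covers variable cost, so the firm shuts down and loses only its fixed cost.

Q = 0 (shut down); profit = -€126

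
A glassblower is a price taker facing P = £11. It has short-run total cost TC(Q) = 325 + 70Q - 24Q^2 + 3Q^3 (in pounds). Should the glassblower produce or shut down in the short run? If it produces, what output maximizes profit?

Shut down

Strip out fixed cost: VC = 70Q - 24Q^2 + 3Q^3. Then AVC = 70 - 24Q + 3Q^2 and MC = 70 - 48Q + 9Q^2.
The AVC parabola has its vertex at Q = 24/6 = 4, where AVC = 70 - 24·4 + 3·4^2 = £22.
P = £11 lies below min AVC = £22; no output level covers variable cost.
Shutting down limits the loss to fixed cost, £325.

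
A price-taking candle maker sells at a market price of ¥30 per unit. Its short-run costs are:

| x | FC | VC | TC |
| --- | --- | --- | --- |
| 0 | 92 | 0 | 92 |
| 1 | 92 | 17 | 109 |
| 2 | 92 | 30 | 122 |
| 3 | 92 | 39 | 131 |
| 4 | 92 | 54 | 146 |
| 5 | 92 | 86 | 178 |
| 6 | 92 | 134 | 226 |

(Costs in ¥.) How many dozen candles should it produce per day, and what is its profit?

x = 4; profit = -¥26

Compute π = P·x − TC at each output: x=0: -92; x=1: -79; x=2: -62; x=3: -41; x=4: -26; x=5: -28; x=6: -46.
Profit is maximized at x = 4. AVC there is 54/4 = ¥13.50 ≤ P, so producing beats shutting down (which would give -¥92).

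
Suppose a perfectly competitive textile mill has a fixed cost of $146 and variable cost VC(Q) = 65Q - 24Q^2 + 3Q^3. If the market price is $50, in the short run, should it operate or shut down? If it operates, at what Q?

Produce at Q = 5

Variable cost is VC = 65Q - 24Q^2 + 3Q^3, so AVC = VC/Q = 65 - 24Q + 3Q^2 and MC = dTC/dQ = 65 - 48Q + 9Q^2.
AVC is minimized where dAVC/dQ = -24 + 6Q = 0, at Q = 4; min AVC = 65 - 24·4 + 3·4^2 = $17.
Since P = $50 ≥ min AVC = $17, price covers variable cost and the firm should produce.
Solving P = MC: 15 - 48Q + 9Q^2 = 0 ⇒ Q = 1/3 or 5. On the upward-sloping branch, Q* = 5.
Check: AVC at Q = 5 is $20 ≤ P, so revenue covers variable cost.
Profit = P·Q − TC = 50·5 − 246 = $4.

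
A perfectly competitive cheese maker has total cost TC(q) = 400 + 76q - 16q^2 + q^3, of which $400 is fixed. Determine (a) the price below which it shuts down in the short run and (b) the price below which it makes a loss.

Shutdown price = $12; break-even price = $56

AVC = 76 - 16q + q^2; minimized at q = 8, giving min AVC = $12. That is the shutdown price.
ATC = 400/q + 76 - 16q + q^2. Setting dATC/dq = −400/q^2 − 16 + 2q = 0 gives q = 10 (since 2·10^3 − 16·10^2 = 400).
min ATC = 400/10 + 76 − 16·10 + 10^2 = $56. That is the break-even price.
For $12 ≤ P < $56 the firm produces at a loss; below $12 it shuts down.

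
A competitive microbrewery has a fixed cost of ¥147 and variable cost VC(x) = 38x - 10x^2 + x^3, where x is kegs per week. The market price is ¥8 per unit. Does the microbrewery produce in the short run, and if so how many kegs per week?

Strip out fixed cost: VC = 38x - 10x^2 + x^3. Then AVC = 38 - 10x + x^2 and MC = 38 - 20x + 3x^2.
AVC is minimized where dAVC/dx = -10 + 2x = 0, at x = 5; min AVC = 38 - 10·5 + 5^2 = ¥13.
With P < min AVC (¥8 < ¥13), every unit sold adds to the loss.
Shutting down limits the loss to fixed cost, ¥147.

Shut down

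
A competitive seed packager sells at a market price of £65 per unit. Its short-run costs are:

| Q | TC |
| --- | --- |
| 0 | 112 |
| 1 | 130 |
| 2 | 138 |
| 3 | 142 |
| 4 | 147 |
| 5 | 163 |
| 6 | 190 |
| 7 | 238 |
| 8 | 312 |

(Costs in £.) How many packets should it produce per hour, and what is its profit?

Q = 7; profit = £217

Profit at each row (π = 65Q − TC): Q=0: -112; Q=1: -65; Q=2: -8; Q=3: 53; Q=4: 113; Q=5: 162; Q=6: 200; Q=7: 217; Q=8: 208.
Profit is maximized at Q = 7. AVC there is 126/7 = £18 ≤ P, so producing beats shutting down (which would give -£112).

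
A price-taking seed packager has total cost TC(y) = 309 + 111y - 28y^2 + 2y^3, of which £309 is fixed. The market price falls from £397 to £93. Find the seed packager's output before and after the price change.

MC = 111 - 56y + 6y^2; the shutdown threshold is min AVC = £13 (at y = 7).
With P = £397 above the shutdown price, P = MC gives y = 13.
At P = £93 ≥ min AVC, set P = MC: y = 9. The firm stays open but cuts output.

Output falls from 13 to 9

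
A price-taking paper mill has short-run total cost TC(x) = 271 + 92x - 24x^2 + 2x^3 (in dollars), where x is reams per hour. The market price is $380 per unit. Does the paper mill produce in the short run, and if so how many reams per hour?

From TC, MC = TC'(x) = 92 - 48x + 6x^2 and AVC = VC/x = 92 - 24x + 2x^2.
AVC is minimized where dAVC/dx = -24 + 4x = 0, at x = 6; min AVC = 92 - 24·6 + 2·6^2 = $20.
Since P = $380 ≥ min AVC = $20, price covers variable cost and the firm should produce.
Set P = MC: 380 = 92 - 48x + 6x^2 → -288 - 48x + 6x^2 = 0. The roots are x = -4 and x = 12; the profit-maximizing output is on the rising part of MC, so x* = 12.
Check: AVC at x = 12 is $92 ≤ P, so revenue covers variable cost.
Profit = P·x − TC = 380·12 − 1375 = $3185.

Produce at x = 12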